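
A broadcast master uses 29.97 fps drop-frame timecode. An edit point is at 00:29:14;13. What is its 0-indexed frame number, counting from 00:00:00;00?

Complete 10-minute blocks: 2, each 17982 frames → 35964.
Remaining 9 whole minutes in the current block: 1800 + 8 × 1798 = 16184 frames.
Within the current minute: 14 × 30 + 13 − 2 = 431 (labels ;00/;01 skipped at this minute). Total = 35964 + 16184 + 431 = 52579.

52579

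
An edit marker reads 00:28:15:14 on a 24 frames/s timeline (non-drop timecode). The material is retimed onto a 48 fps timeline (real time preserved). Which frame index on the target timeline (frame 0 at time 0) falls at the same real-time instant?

frame 81388

Source frame index: (0×3600 + 28×60 + 15) × 24 + 14 = 40694.
Real time: 40694 / (24) = 20347/12 s.
Target frame: (20347/12) × (48) = 81388.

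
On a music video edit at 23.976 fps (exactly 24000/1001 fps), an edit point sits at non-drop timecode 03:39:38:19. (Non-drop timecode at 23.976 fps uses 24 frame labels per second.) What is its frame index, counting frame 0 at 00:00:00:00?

frame 316291

Total seconds to the label: (3 × 3600 + 39 × 60 + 38) = 13178.
Frame index = 13178 × 24 + 19 = 316291.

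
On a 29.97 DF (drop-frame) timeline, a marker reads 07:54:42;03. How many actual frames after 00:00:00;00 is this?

Complete 10-minute blocks: 47, each 17982 frames → 845154.
Remaining 4 whole minutes in the current block: 1800 + 3 × 1798 = 7194 frames.
Within the current minute: 42 × 30 + 3 − 2 = 1261 (labels ;00/;01 skipped at this minute). Total = 845154 + 7194 + 1261 = 853609.

853609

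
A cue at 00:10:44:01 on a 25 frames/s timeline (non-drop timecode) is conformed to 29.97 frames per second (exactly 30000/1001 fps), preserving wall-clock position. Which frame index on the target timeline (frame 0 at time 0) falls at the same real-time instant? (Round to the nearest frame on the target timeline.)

frame 19302

Source frame index: (0×3600 + 10×60 + 44) × 25 + 1 = 16101.
Real time: 16101 / (25) = 16101/25 s.
Target frame: (16101/25) × (30000/1001) = 19321200/1001 ≈ 19301.898 → 19302.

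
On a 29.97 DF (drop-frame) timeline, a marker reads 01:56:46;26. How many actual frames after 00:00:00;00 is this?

Complete 10-minute blocks: 11, each 17982 frames → 197802.
Remaining 6 whole minutes in the current block: 1800 + 5 × 1798 = 10790 frames.
Within the current minute: 46 × 30 + 26 − 2 = 1404 (labels ;00/;01 skipped at this minute). Total = 197802 + 10790 + 1404 = 209996.

209996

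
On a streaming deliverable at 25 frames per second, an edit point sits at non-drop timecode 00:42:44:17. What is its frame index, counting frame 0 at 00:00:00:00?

frame 64117

Total seconds to the label: (0 × 3600 + 42 × 60 + 44) = 2564.
Frame index = 2564 × 25 + 17 = 64117.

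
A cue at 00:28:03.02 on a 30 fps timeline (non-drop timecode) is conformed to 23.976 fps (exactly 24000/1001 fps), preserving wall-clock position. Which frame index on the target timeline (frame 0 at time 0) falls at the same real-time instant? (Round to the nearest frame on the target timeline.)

frame 40353

Source frame index: (0×3600 + 28×60 + 3) × 30 + 2 = 50492.
Real time: 50492 / (30) = 25246/15 s.
Target frame: (25246/15) × (24000/1001) = 3107200/77 ≈ 40353.247 → 40353.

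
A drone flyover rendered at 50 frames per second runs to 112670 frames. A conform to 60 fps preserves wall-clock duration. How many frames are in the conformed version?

Target frames = source frames × (target rate / source rate) = 112670 × (60)/(50) = 112670 × 6/5 = 135204.

135204 frames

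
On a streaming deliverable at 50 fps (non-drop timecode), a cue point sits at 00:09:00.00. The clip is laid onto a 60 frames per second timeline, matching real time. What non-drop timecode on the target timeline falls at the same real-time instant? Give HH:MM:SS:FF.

Source frame index: (0×3600 + 9×60 + 0) × 50 + 0 = 27000.
Real time: 27000 / (50) = 540 s.
Target frame: (540) × (60) = 32400.
At 60 labels/s: frame 32400 → 00:09:00:00.

00:09:00:00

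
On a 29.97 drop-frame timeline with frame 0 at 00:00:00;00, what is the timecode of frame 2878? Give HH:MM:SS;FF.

Each 10-minute DF block holds 10 × 60 × 30 − 9 × 2 = 17982 frames. 2878 ÷ 17982 → 0 full blocks, remainder 2878.
Within the partial block the first minute is 1800 frames and each further minute 1798, so 1 further minute boundary passed. Total skipped labels = 18 × 0 + 2 × 1 = 2.
Non-drop label index = 2878 + 2 = 2880; at 30 labels/s that is 00:01:36:00, i.e. DF 00:01:36;00.

00:01:36;00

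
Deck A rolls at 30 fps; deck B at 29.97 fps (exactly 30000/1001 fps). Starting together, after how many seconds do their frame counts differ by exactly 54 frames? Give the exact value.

1801.8 seconds

The gap grows by |30000/1001 − 30| = 30/1001 frames per second.
Time for a 54-frame gap: 54 ÷ (30/1001) = 1801.8 s.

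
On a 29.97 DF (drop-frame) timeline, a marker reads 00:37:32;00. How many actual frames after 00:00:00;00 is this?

67492

As if non-drop at 30 labels/s: (0 × 3600 + 37 × 60 + 32) × 30 + 0 = 67560.
Minute boundaries passed: 37; those not divisible by 10: 37 − 3 = 34; dropped labels = 2 × 34 = 68.
Actual frame index = 67560 − 68 = 67492.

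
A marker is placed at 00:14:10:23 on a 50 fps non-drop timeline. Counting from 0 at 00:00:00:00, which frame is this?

Total seconds to the label: (0 × 3600 + 14 × 60 + 10) = 850.
Frame index = 850 × 50 + 23 = 42523.

42523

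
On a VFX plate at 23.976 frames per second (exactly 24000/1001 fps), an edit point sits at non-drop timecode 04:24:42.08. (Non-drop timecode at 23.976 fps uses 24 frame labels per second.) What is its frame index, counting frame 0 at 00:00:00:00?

Total seconds to the label: (4 × 3600 + 24 × 60 + 42) = 15882.
Frame index = 15882 × 24 + 8 = 381176.

frame 381176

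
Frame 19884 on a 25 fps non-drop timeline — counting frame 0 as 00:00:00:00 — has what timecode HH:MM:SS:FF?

00:13:15:09

19884 ÷ 25 = 795 full seconds, remainder 9 frames.
795 s = 0 h 13 min 15 s.
Timecode: 00:13:15:09.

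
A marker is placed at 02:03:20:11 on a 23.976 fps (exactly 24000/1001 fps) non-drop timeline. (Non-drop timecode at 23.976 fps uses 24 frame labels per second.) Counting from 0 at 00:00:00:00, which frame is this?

177611

Total seconds to the label: (2 × 3600 + 3 × 60 + 20) = 7400.
Frame index = 7400 × 24 + 11 = 177611.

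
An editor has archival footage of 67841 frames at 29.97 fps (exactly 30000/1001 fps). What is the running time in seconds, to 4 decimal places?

2263.6280 seconds

Running time = 67841 × 1001/30000 = 67908841/30000 s ≈ 2263.6280 s.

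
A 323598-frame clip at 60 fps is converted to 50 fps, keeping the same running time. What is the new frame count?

Target frames = source frames × (target rate / source rate) = 323598 × (50)/(60) = 323598 × 5/6 = 269665.

269665 frames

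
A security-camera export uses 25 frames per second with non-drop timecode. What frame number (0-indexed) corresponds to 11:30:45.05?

1036130

Total seconds to the label: (11 × 3600 + 30 × 60 + 45) = 41445.
Frame index = 41445 × 25 + 5 = 1036130.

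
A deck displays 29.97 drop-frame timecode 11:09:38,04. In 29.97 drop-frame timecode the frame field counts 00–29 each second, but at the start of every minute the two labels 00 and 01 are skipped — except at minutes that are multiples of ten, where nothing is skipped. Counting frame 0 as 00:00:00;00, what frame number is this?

1204138

As if non-drop at 30 labels/s: (11 × 3600 + 9 × 60 + 38) × 30 + 4 = 1205344.
Minute boundaries passed: 669; those not divisible by 10: 669 − 66 = 603; dropped labels = 2 × 603 = 1206.
Actual frame index = 1205344 − 1206 = 1204138.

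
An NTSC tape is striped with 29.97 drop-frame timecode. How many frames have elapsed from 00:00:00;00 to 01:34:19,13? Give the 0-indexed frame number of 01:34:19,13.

As if non-drop at 30 labels/s: (1 × 3600 + 34 × 60 + 19) × 30 + 13 = 169783.
Minute boundaries passed: 94; those not divisible by 10: 94 − 9 = 85; dropped labels = 2 × 85 = 170.
Actual frame index = 169783 − 170 = 169613.

169613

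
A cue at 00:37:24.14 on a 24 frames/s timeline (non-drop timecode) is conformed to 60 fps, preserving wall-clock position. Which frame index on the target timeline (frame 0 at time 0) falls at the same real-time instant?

Source frame index: (0×3600 + 37×60 + 24) × 24 + 14 = 53870.
Real time: 53870 / (24) = 26935/12 s.
Target frame: (26935/12) × (60) = 134675.

frame 134675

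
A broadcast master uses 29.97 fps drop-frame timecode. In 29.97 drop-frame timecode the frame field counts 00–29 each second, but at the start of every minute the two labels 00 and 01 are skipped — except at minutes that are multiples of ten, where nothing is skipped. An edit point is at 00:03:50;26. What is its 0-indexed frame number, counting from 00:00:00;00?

As if non-drop at 30 labels/s: (0 × 3600 + 3 × 60 + 50) × 30 + 26 = 6926.
Minute boundaries passed: 3; those not divisible by 10: 3 − 0 = 3; dropped labels = 2 × 3 = 6.
Actual frame index = 6926 − 6 = 6920.

6920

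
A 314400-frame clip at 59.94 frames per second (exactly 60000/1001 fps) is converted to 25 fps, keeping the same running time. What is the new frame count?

Target frames = source frames × (target rate / source rate) = 314400 × (25)/(60000/1001) = 314400 × 1001/2400 = 131131.

131131 frames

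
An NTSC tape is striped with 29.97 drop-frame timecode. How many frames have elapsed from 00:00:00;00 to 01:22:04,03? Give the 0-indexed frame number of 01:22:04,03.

As if non-drop at 30 labels/s: (1 × 3600 + 22 × 60 + 4) × 30 + 3 = 147723.
Minute boundaries passed: 82; those not divisible by 10: 82 − 8 = 74; dropped labels = 2 × 74 = 148.
Actual frame index = 147723 − 148 = 147575.

147575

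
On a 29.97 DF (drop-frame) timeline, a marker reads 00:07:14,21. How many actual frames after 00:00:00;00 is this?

13027

Complete 10-minute blocks: 0, each 17982 frames → 0.
Remaining 7 whole minutes in the current block: 1800 + 6 × 1798 = 12588 frames.
Within the current minute: 14 × 30 + 21 − 2 = 439 (labels ;00/;01 skipped at this minute). Total = 0 + 12588 + 439 = 13027.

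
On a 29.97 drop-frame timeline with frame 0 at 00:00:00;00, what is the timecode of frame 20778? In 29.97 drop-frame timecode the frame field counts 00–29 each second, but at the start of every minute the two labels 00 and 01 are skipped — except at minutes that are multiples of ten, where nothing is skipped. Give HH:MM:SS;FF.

00:11:33;08

Ten DF minutes hold 17982 frames, so frame 20778 lies in block 1 (frames 17982–35963) with 2796 frames into that block.
The block's first minute is 1800 frames and the rest 1798 each; 2796 frames reaches minute 1, so 1 × 18 + 1 × 2 = 20 labels have been skipped so far.
Adding those back, label number 20778 + 20 = 20798 at 30 labels/s is 693 s + 8 f = 0 h 11 min 33 s frame 8, i.e. 00:11:33;08.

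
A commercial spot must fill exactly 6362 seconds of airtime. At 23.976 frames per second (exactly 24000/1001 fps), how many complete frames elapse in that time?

Frames = 6362 × 24000/1001 = 152688000/1001 ≈ 152535.4645.
Complete frames: 152535.

152535 frames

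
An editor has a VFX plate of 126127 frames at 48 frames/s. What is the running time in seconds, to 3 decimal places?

Running time = 126127 × 1/48 = 126127/48 s ≈ 2627.646 s.

2627.646 seconds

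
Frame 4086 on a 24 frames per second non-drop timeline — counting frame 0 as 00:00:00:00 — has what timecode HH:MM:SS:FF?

4086 ÷ 24 = 170 full seconds, remainder 6 frames.
170 s = 0 h 2 min 50 s.
Timecode: 00:02:50:06.

00:02:50:06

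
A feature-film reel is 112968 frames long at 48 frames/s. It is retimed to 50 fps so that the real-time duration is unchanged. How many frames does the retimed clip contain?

Target frames = source frames × (target rate / source rate) = 112968 × (50)/(48) = 112968 × 25/24 = 117675.

117675 frames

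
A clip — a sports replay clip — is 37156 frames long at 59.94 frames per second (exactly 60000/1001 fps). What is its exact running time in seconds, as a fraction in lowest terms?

Running time = 37156 ÷ (60000/1001) = 37156 × 1001/60000 = 9298289/15000 s.

9298289/15000 seconds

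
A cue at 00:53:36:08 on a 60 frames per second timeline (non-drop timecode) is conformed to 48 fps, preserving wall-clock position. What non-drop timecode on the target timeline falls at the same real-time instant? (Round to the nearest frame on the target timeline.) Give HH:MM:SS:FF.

Source frame index: (0×3600 + 53×60 + 36) × 60 + 8 = 192968.
Real time: 192968 / (60) = 48242/15 s.
Target frame: (48242/15) × (48) = 771872/5 ≈ 154374.400 → 154374.
At 48 labels/s: frame 154374 → 00:53:36:06.

00:53:36:06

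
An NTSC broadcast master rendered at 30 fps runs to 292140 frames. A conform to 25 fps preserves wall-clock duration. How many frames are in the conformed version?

243450 frames

Target frames = source frames × (target rate / source rate) = 292140 × (25)/(30) = 292140 × 5/6 = 243450.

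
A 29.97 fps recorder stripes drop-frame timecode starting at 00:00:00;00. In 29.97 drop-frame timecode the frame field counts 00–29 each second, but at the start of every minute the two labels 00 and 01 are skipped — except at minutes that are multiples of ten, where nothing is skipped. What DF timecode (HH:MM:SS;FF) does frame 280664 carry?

02:36:04;26

Each 10-minute DF block holds 10 × 60 × 30 − 9 × 2 = 17982 frames. 280664 ÷ 17982 → 15 full blocks, remainder 10934.
Within the partial block the first minute is 1800 frames and each further minute 1798, so 6 further minute boundaries passed. Total skipped labels = 18 × 15 + 2 × 6 = 282.
Non-drop label index = 280664 + 282 = 280946; at 30 labels/s that is 02:36:04:26, i.e. DF 02:36:04;26.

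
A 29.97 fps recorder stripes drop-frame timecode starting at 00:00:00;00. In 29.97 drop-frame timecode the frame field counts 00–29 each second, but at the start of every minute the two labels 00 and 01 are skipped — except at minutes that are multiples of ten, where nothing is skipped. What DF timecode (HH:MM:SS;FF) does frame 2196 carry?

00:01:13;08

Ten DF minutes hold 17982 frames, so frame 2196 lies in block 0 (frames 0–17981) with 2196 frames into that block.
The block's first minute is 1800 frames and the rest 1798 each; 2196 frames reaches minute 1, so 0 × 18 + 1 × 2 = 2 labels have been skipped so far.
Adding those back, label number 2196 + 2 = 2198 at 30 labels/s is 73 s + 8 f = 0 h 1 min 13 s frame 8, i.e. 00:01:13;08.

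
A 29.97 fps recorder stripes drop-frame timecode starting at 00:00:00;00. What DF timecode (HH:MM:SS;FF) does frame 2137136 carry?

19:48:29;06

Ten DF minutes hold 17982 frames, so frame 2137136 lies in block 118 (frames 2121876–2139857) with 15260 frames into that block.
The block's first minute is 1800 frames and the rest 1798 each; 15260 frames reaches minute 8, so 118 × 18 + 8 × 2 = 2140 labels have been skipped so far.
Adding those back, label number 2137136 + 2140 = 2139276 at 30 labels/s is 71309 s + 6 f = 19 h 48 min 29 s frame 6, i.e. 19:48:29;06.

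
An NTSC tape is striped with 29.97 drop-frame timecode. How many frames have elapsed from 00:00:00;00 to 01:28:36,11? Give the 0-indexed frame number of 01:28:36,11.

159331

Complete 10-minute blocks: 8, each 17982 frames → 143856.
Remaining 8 whole minutes in the current block: 1800 + 7 × 1798 = 14386 frames.
Within the current minute: 36 × 30 + 11 − 2 = 1089 (labels ;00/;01 skipped at this minute). Total = 143856 + 14386 + 1089 = 159331.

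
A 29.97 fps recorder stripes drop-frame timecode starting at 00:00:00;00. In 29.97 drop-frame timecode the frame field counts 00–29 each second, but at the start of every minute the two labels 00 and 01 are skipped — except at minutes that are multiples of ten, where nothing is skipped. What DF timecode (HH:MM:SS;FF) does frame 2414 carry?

Each 10-minute DF block holds 10 × 60 × 30 − 9 × 2 = 17982 frames. 2414 ÷ 17982 → 0 full blocks, remainder 2414.
Within the partial block the first minute is 1800 frames and each further minute 1798, so 1 further minute boundary passed. Total skipped labels = 18 × 0 + 2 × 1 = 2.
Non-drop label index = 2414 + 2 = 2416; at 30 labels/s that is 00:01:20:16, i.e. DF 00:01:20;16.

00:01:20;16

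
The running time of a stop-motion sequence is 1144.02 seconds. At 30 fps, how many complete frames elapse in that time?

34320 frames

Frames = 1144.02 × 30 = 171603/5 ≈ 34320.6000.
Complete frames: 34320.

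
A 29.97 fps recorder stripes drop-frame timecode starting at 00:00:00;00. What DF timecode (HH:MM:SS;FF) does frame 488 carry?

Each 10-minute DF block holds 10 × 60 × 30 − 9 × 2 = 17982 frames. 488 ÷ 17982 → 0 full blocks, remainder 488.
Within the partial block the first minute is 1800 frames and each further minute 1798, so 0 further minute boundaries passed. Total skipped labels = 18 × 0 + 2 × 0 = 0.
Non-drop label index = 488 + 0 = 488; at 30 labels/s that is 00:00:16:08, i.e. DF 00:00:16;08.

00:00:16;08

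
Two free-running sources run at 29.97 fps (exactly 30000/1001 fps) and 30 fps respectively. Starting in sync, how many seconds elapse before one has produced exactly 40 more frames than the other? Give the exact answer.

The gap grows by |30 − 30000/1001| = 30/1001 frames per second.
Time for a 40-frame gap: 40 ÷ (30/1001) = 4004/3 s.

4004/3 seconds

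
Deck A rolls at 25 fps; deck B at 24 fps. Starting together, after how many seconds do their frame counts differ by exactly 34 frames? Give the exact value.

34 seconds

The gap grows by |24 − 25| = 1 frame per second.
Time for a 34-frame gap: 34 ÷ (1) = 34 s.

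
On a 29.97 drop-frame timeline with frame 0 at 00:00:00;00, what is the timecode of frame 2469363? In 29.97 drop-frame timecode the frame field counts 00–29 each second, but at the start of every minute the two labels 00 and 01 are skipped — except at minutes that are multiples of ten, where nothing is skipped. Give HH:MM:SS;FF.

22:53:14;15

Ten DF minutes hold 17982 frames, so frame 2469363 lies in block 137 (frames 2463534–2481515) with 5829 frames into that block.
The block's first minute is 1800 frames and the rest 1798 each; 5829 frames reaches minute 3, so 137 × 18 + 3 × 2 = 2472 labels have been skipped so far.
Adding those back, label number 2469363 + 2472 = 2471835 at 30 labels/s is 82394 s + 15 f = 22 h 53 min 14 s frame 15, i.e. 22:53:14;15.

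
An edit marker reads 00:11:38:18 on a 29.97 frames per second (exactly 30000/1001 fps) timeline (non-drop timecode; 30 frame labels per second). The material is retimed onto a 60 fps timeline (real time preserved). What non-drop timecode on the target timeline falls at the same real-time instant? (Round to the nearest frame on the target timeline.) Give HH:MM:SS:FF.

00:11:39:18

Source frame index: (0×3600 + 11×60 + 38) × 30 + 18 = 20958.
Real time: 20958 / (30000/1001) = 3496493/5000 s.
Target frame: (3496493/5000) × (60) = 10489479/250 ≈ 41957.916 → 41958.
At 60 labels/s: frame 41958 → 00:11:39:18.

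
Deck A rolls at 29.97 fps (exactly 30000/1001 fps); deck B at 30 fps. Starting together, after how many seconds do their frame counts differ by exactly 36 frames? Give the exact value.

The gap grows by |30 − 30000/1001| = 30/1001 frames per second.
Time for a 36-frame gap: 36 ÷ (30/1001) = 1201.2 s.

1201.2 seconds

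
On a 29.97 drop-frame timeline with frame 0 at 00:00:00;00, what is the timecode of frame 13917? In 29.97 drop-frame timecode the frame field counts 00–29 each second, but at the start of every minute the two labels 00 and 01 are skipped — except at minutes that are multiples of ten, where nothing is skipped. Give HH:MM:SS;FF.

Each 10-minute DF block holds 10 × 60 × 30 − 9 × 2 = 17982 frames. 13917 ÷ 17982 → 0 full blocks, remainder 13917.
Within the partial block the first minute is 1800 frames and each further minute 1798, so 7 further minute boundaries passed. Total skipped labels = 18 × 0 + 2 × 7 = 14.
Non-drop label index = 13917 + 14 = 13931; at 30 labels/s that is 00:07:44:11, i.e. DF 00:07:44;11.

00:07:44;11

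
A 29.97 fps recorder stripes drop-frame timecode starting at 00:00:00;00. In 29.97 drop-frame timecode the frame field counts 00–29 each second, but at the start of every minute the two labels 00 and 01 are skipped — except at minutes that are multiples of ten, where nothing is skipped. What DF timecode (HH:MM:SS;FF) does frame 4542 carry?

Ten DF minutes hold 17982 frames, so frame 4542 lies in block 0 (frames 0–17981) with 4542 frames into that block.
The block's first minute is 1800 frames and the rest 1798 each; 4542 frames reaches minute 2, so 0 × 18 + 2 × 2 = 4 labels have been skipped so far.
Adding those back, label number 4542 + 4 = 4546 at 30 labels/s is 151 s + 16 f = 0 h 2 min 31 s frame 16, i.e. 00:02:31;16.

00:02:31;16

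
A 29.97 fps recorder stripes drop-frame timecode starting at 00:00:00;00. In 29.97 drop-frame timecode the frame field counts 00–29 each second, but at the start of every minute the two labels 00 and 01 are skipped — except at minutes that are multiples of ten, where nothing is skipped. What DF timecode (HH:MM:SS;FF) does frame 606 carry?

Ten DF minutes hold 17982 frames, so frame 606 lies in block 0 (frames 0–17981) with 606 frames into that block.
The block's first minute is 1800 frames and the rest 1798 each; 606 frames reaches minute 0, so 0 × 18 + 0 × 2 = 0 labels have been skipped so far.
Adding those back, label number 606 + 0 = 606 at 30 labels/s is 20 s + 6 f = 0 h 0 min 20 s frame 6, i.e. 00:00:20;06.

00:00:20;06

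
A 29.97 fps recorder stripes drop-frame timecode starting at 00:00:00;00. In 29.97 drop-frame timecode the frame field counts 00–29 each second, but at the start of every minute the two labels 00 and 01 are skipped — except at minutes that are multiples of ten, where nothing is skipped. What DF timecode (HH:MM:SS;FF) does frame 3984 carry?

00:02:12;28

Ten DF minutes hold 17982 frames, so frame 3984 lies in block 0 (frames 0–17981) with 3984 frames into that block.
The block's first minute is 1800 frames and the rest 1798 each; 3984 frames reaches minute 2, so 0 × 18 + 2 × 2 = 4 labels have been skipped so far.
Adding those back, label number 3984 + 4 = 3988 at 30 labels/s is 132 s + 28 f = 0 h 2 min 12 s frame 28, i.e. 00:02:12;28.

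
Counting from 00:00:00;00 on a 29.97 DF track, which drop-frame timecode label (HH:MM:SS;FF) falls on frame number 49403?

00:27:28;13

Each 10-minute DF block holds 10 × 60 × 30 − 9 × 2 = 17982 frames. 49403 ÷ 17982 → 2 full blocks, remainder 13439.
Within the partial block the first minute is 1800 frames and each further minute 1798, so 7 further minute boundaries passed. Total skipped labels = 18 × 2 + 2 × 7 = 50.
Non-drop label index = 49403 + 50 = 49453; at 30 labels/s that is 00:27:28:13, i.e. DF 00:27:28;13.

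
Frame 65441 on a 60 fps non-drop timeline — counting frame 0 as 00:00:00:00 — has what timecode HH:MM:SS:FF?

65441 ÷ 60 = 1090 full seconds, remainder 41 frames.
1090 s = 0 h 18 min 10 s.
Timecode: 00:18:10:41.

00:18:10:41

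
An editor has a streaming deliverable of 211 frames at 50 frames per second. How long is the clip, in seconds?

Running time = 211 / (50) = 4.22 s.

4.22 seconds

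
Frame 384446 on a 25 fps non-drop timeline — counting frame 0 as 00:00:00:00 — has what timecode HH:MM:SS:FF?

04:16:17:21

384446 ÷ 25 = 15377 full seconds, remainder 21 frames.
15377 s = 4 h 16 min 17 s.
Timecode: 04:16:17:21.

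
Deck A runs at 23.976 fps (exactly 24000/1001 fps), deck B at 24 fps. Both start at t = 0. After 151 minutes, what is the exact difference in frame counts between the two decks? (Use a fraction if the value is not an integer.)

217440/1001 frames

151 min = 9060 s.
A emits 24000/1001 × 9060 = 217440000/1001 frames; B emits 24 × 9060 = 217440.
Difference = 217440/1001 frames (≈ 217.2228); B is ahead of A.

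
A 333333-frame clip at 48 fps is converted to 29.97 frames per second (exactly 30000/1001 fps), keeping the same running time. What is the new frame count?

208125 frames

Target frames = source frames × (target rate / source rate) = 333333 × (30000/1001)/(48) = 333333 × 625/1001 = 208125.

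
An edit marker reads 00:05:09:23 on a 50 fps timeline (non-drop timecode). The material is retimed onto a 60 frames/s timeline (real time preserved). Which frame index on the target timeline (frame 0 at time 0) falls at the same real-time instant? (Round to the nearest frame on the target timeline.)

frame 18568

Source frame index: (0×3600 + 5×60 + 9) × 50 + 23 = 15473.
Real time: 15473 / (50) = 15473/50 s.
Target frame: (15473/50) × (60) = 92838/5 ≈ 18567.600 → 18568.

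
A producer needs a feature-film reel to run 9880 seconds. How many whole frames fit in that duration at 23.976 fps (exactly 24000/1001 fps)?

236883 frames

Frames = 9880 × 24000/1001 = 18240000/77 ≈ 236883.1169.
Complete frames: 236883.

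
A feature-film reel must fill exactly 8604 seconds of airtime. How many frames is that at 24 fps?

206496 frames

Frames = 8604 × 24 = 206496.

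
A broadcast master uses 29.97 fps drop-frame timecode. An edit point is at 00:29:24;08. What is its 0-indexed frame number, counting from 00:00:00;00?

52874

Complete 10-minute blocks: 2, each 17982 frames → 35964.
Remaining 9 whole minutes in the current block: 1800 + 8 × 1798 = 16184 frames.
Within the current minute: 24 × 30 + 8 − 2 = 726 (labels ;00/;01 skipped at this minute). Total = 35964 + 16184 + 726 = 52874.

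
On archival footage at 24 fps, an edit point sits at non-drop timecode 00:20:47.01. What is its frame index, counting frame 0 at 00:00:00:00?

Total seconds to the label: (0 × 3600 + 20 × 60 + 47) = 1247.
Frame index = 1247 × 24 + 1 = 29929.

29929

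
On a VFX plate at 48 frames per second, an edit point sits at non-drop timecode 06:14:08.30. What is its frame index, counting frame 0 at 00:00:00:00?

Total seconds to the label: (6 × 3600 + 14 × 60 + 8) = 22448.
Frame index = 22448 × 48 + 30 = 1077534.

1077534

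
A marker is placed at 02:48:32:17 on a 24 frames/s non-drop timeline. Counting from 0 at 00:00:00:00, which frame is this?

frame 242705

Total seconds to the label: (2 × 3600 + 48 × 60 + 32) = 10112.
Frame index = 10112 × 24 + 17 = 242705.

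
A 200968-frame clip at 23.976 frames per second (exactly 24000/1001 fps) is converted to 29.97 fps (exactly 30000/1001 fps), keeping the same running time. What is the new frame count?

251210 frames

Frames at target rate = 200968 × (30000/1001) / (24000/1001) = 251210.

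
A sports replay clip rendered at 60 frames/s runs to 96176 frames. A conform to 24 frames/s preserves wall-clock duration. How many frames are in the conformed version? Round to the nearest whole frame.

Frames at target rate = 96176 × (24) / (60) = 192352/5 ≈ 38470.400.
Nearest whole frame: 38470.

38470 frames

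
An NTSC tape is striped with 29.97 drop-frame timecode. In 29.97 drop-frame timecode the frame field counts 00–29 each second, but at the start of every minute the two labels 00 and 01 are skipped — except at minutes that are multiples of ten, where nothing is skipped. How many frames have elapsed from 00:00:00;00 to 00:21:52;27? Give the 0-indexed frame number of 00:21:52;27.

39349

As if non-drop at 30 labels/s: (0 × 3600 + 21 × 60 + 52) × 30 + 27 = 39387.
Minute boundaries passed: 21; those not divisible by 10: 21 − 2 = 19; dropped labels = 2 × 19 = 38.
Actual frame index = 39387 − 38 = 39349.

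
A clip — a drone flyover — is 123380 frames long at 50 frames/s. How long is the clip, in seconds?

Running time = 123380 / (50) = 2467.6 s.

2467.6 seconds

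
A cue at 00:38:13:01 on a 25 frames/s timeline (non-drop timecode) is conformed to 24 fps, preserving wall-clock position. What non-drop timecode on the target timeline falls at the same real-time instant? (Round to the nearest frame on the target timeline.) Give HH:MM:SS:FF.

00:38:13:01

Source frame index: (0×3600 + 38×60 + 13) × 25 + 1 = 57326.
Real time: 57326 / (25) = 57326/25 s.
Target frame: (57326/25) × (24) = 1375824/25 ≈ 55032.960 → 55033.
At 24 labels/s: frame 55033 → 00:38:13:01.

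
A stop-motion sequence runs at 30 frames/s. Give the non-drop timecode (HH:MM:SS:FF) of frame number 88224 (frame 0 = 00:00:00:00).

88224 ÷ 30 = 2940 full seconds, remainder 24 frames.
2940 s = 0 h 49 min 0 s.
Timecode: 00:49:00:24.

00:49:00:24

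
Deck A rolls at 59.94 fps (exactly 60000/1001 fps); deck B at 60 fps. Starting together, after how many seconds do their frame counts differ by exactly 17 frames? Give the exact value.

The gap grows by |60 − 60000/1001| = 60/1001 frames per second.
Time for a 17-frame gap: 17 ÷ (60/1001) = 17017/60 s.

17017/60 seconds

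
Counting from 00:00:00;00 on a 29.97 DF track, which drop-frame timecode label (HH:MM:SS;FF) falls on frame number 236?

00:00:07;26

Ten DF minutes hold 17982 frames, so frame 236 lies in block 0 (frames 0–17981) with 236 frames into that block.
The block's first minute is 1800 frames and the rest 1798 each; 236 frames reaches minute 0, so 0 × 18 + 0 × 2 = 0 labels have been skipped so far.
Adding those back, label number 236 + 0 = 236 at 30 labels/s is 7 s + 26 f = 0 h 0 min 7 s frame 26, i.e. 00:00:07;26.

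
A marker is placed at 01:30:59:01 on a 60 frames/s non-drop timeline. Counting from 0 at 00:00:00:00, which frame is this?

Total seconds to the label: (1 × 3600 + 30 × 60 + 59) = 5459.
Frame index = 5459 × 60 + 1 = 327541.

frame 327541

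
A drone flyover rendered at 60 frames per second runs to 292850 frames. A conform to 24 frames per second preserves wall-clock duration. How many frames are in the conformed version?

Target frames = source frames × (target rate / source rate) = 292850 × (24)/(60) = 292850 × 2/5 = 117140.

117140 frames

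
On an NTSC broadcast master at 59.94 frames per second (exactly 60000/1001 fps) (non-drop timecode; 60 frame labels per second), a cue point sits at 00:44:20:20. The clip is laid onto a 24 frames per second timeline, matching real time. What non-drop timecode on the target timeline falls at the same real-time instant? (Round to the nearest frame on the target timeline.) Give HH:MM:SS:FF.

00:44:23:00

Source frame index: (0×3600 + 44×60 + 20) × 60 + 20 = 159620.
Real time: 159620 / (60000/1001) = 7988981/3000 s.
Target frame: (7988981/3000) × (24) = 7988981/125 ≈ 63911.848 → 63912.
At 24 labels/s: frame 63912 → 00:44:23:00.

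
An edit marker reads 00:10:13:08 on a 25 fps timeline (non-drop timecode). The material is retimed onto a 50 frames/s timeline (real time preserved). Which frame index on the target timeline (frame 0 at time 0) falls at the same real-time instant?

frame 30666

Source frame index: (0×3600 + 10×60 + 13) × 25 + 8 = 15333.
Real time: 15333 / (25) = 15333/25 s.
Target frame: (15333/25) × (50) = 30666.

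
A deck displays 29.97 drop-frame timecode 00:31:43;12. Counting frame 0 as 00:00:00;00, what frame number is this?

57046

Complete 10-minute blocks: 3, each 17982 frames → 53946.
Remaining 1 whole minute in the current block: 1800 + 0 × 1798 = 1800 frames.
Within the current minute: 43 × 30 + 12 − 2 = 1300 (labels ;00/;01 skipped at this minute). Total = 53946 + 1800 + 1300 = 57046.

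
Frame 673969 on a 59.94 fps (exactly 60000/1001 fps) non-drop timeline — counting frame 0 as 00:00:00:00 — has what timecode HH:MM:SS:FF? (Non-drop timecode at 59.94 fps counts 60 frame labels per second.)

03:07:12:49

673969 ÷ 60 = 11232 full seconds, remainder 49 frames.
11232 s = 3 h 7 min 12 s.
Timecode: 03:07:12:49.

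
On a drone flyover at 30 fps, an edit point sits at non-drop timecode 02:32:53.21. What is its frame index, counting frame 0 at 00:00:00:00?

Total seconds to the label: (2 × 3600 + 32 × 60 + 53) = 9173.
Frame index = 9173 × 30 + 21 = 275211.

frame 275211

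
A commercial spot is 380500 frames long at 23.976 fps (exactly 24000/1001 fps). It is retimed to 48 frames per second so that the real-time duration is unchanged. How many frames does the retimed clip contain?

Target frames = source frames × (target rate / source rate) = 380500 × (48)/(24000/1001) = 380500 × 1001/500 = 761761.

761761 frames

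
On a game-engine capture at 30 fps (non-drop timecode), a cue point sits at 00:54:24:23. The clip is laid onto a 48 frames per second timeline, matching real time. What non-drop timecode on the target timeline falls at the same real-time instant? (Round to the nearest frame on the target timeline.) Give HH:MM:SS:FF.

00:54:24:37

Source frame index: (0×3600 + 54×60 + 24) × 30 + 23 = 97943.
Real time: 97943 / (30) = 97943/30 s.
Target frame: (97943/30) × (48) = 783544/5 ≈ 156708.800 → 156709.
At 48 labels/s: frame 156709 → 00:54:24:37.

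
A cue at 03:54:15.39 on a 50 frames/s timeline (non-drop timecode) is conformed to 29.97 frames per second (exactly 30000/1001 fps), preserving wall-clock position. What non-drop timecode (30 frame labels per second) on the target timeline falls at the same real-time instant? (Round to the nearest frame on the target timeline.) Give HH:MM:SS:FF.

Source frame index: (3×3600 + 54×60 + 15) × 50 + 39 = 702789.
Real time: 702789 / (50) = 702789/50 s.
Target frame: (702789/50) × (30000/1001) = 421673400/1001 ≈ 421252.148 → 421252.
At 30 labels/s: frame 421252 → 03:54:01:22.

03:54:01:22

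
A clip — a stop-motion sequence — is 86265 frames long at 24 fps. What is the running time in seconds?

Running time = 86265 / (24) = 3594.375 s.

3594.375 seconds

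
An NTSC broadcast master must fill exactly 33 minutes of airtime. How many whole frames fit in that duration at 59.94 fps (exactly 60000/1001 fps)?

33 min = 1980 s.
Frames = 1980 × 60000/1001 = 10800000/91 ≈ 118681.3187.
Complete frames: 118681.

118681 frames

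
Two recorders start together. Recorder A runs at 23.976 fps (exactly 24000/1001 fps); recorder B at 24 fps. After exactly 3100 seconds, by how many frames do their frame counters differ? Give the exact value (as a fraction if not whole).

A emits 24000/1001 × 3100 = 74400000/1001 frames; B emits 24 × 3100 = 74400.
Difference = 74400/1001 frames (≈ 74.3257); B is ahead of A.

74400/1001 frames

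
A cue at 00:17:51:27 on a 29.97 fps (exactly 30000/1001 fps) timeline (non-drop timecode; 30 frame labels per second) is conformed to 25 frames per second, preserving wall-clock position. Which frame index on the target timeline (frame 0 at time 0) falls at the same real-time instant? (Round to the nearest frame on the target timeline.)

frame 26824

Source frame index: (0×3600 + 17×60 + 51) × 30 + 27 = 32157.
Real time: 32157 / (30000/1001) = 10729719/10000 s.
Target frame: (10729719/10000) × (25) = 10729719/400 ≈ 26824.298 → 26824.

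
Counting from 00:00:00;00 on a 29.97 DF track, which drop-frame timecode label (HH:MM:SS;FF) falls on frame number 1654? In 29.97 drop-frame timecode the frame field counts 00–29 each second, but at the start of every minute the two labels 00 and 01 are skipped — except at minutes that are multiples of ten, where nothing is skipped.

Each 10-minute DF block holds 10 × 60 × 30 − 9 × 2 = 17982 frames. 1654 ÷ 17982 → 0 full blocks, remainder 1654.
Within the partial block the first minute is 1800 frames and each further minute 1798, so 0 further minute boundaries passed. Total skipped labels = 18 × 0 + 2 × 0 = 0.
Non-drop label index = 1654 + 0 = 1654; at 30 labels/s that is 00:00:55:04, i.e. DF 00:00:55;04.

00:00:55;04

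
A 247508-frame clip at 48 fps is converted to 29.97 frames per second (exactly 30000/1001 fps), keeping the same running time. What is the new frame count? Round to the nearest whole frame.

Frames at target rate = 247508 × (30000/1001) / (48) = 154692500/1001 ≈ 154537.962.
Nearest whole frame: 154538.

154538 frames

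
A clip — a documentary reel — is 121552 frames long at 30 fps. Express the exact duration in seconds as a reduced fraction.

60776/15 seconds

Running time = 121552 ÷ (30) = 121552 × 1/30 = 60776/15 s.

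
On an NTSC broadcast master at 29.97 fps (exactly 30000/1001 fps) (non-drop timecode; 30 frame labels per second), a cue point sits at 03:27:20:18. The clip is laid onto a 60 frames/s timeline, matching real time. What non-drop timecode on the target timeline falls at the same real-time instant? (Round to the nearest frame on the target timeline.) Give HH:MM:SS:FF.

Source frame index: (3×3600 + 27×60 + 20) × 30 + 18 = 373218.
Real time: 373218 / (30000/1001) = 62265203/5000 s.
Target frame: (62265203/5000) × (60) = 186795609/250 ≈ 747182.436 → 747182.
At 60 labels/s: frame 747182 → 03:27:33:02.

03:27:33:02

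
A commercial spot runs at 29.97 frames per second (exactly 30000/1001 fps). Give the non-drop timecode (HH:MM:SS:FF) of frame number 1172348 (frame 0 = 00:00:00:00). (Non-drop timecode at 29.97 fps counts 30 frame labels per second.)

1172348 ÷ 30 = 39078 full seconds, remainder 8 frames.
39078 s = 10 h 51 min 18 s.
Timecode: 10:51:18:08.

10:51:18:08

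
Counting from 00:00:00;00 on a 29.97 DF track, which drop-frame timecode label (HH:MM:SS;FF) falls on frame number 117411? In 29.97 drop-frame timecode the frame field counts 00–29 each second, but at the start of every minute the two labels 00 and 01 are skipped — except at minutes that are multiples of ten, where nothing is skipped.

Each 10-minute DF block holds 10 × 60 × 30 − 9 × 2 = 17982 frames. 117411 ÷ 17982 → 6 full blocks, remainder 9519.
Within the partial block the first minute is 1800 frames and each further minute 1798, so 5 further minute boundaries passed. Total skipped labels = 18 × 6 + 2 × 5 = 118.
Non-drop label index = 117411 + 118 = 117529; at 30 labels/s that is 01:05:17:19, i.e. DF 01:05:17;19.

01:05:17;19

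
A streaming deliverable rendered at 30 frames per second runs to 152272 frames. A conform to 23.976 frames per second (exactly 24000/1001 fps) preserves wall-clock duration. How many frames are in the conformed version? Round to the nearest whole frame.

121696 frames

Frames at target rate = 152272 × (24000/1001) / (30) = 121817600/1001 ≈ 121695.904.
Nearest whole frame: 121696.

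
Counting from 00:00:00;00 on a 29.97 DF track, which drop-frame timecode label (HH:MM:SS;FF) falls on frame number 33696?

Ten DF minutes hold 17982 frames, so frame 33696 lies in block 1 (frames 17982–35963) with 15714 frames into that block.
The block's first minute is 1800 frames and the rest 1798 each; 15714 frames reaches minute 8, so 1 × 18 + 8 × 2 = 34 labels have been skipped so far.
Adding those back, label number 33696 + 34 = 33730 at 30 labels/s is 1124 s + 10 f = 0 h 18 min 44 s frame 10, i.e. 00:18:44;10.

00:18:44;10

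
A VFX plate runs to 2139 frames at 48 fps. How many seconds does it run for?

44.5625 seconds

Running time = 2139 / (48) = 44.5625 s.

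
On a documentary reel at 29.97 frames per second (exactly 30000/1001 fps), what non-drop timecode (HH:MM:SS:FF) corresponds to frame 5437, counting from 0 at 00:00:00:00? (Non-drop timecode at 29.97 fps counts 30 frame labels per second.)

5437 ÷ 30 = 181 full seconds, remainder 7 frames.
181 s = 0 h 3 min 1 s.
Timecode: 00:03:01:07.

00:03:01:07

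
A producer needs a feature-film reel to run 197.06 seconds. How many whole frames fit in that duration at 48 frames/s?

9458 frames

Frames = 197.06 × 48 = 236472/25 ≈ 9458.8800.
Complete frames: 9458.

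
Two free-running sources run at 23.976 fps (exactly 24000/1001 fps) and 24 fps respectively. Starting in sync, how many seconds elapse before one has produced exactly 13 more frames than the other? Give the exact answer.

13013/24 seconds

The gap grows by |24 − 24000/1001| = 24/1001 frames per second.
Time for a 13-frame gap: 13 ÷ (24/1001) = 13013/24 s.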